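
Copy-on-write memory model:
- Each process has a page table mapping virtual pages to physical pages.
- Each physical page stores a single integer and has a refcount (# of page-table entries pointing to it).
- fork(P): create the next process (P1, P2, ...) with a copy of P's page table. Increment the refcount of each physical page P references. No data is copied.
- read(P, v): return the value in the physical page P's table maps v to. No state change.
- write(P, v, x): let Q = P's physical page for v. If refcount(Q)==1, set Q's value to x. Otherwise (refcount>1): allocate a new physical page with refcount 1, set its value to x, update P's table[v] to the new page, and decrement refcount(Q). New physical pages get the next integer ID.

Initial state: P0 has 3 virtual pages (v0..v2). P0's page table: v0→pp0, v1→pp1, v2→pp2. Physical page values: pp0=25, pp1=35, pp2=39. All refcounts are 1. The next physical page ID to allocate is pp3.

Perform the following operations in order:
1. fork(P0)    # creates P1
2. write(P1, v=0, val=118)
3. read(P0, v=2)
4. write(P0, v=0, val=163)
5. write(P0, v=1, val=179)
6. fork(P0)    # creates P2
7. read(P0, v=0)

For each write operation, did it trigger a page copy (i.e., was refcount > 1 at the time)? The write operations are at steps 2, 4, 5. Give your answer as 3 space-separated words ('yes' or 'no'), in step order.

Op 1: fork(P0) -> P1. 3 ppages; refcounts: pp0:2 pp1:2 pp2:2
Op 2: write(P1, v0, 118). refcount(pp0)=2>1 -> COPY to pp3. 4 ppages; refcounts: pp0:1 pp1:2 pp2:2 pp3:1
Op 3: read(P0, v2) -> 39. No state change.
Op 4: write(P0, v0, 163). refcount(pp0)=1 -> write in place. 4 ppages; refcounts: pp0:1 pp1:2 pp2:2 pp3:1
Op 5: write(P0, v1, 179). refcount(pp1)=2>1 -> COPY to pp4. 5 ppages; refcounts: pp0:1 pp1:1 pp2:2 pp3:1 pp4:1
Op 6: fork(P0) -> P2. 5 ppages; refcounts: pp0:2 pp1:1 pp2:3 pp3:1 pp4:2
Op 7: read(P0, v0) -> 163. No state change.

yes no yes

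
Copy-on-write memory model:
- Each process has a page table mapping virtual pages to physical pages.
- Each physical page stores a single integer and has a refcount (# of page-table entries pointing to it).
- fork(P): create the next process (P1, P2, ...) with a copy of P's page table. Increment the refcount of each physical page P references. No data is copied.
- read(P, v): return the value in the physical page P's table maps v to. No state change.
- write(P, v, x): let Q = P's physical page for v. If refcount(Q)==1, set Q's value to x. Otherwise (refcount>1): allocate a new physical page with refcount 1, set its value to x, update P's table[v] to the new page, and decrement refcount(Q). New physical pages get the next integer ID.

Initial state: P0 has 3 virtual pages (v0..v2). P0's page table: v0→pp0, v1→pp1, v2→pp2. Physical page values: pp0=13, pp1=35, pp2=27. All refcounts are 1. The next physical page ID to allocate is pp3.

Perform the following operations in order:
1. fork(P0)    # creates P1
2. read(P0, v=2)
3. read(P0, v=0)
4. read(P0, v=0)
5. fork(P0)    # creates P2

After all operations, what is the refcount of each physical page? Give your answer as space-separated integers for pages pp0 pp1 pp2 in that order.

Op 1: fork(P0) -> P1. 3 ppages; refcounts: pp0:2 pp1:2 pp2:2
Op 2: read(P0, v2) -> 27. No state change.
Op 3: read(P0, v0) -> 13. No state change.
Op 4: read(P0, v0) -> 13. No state change.
Op 5: fork(P0) -> P2. 3 ppages; refcounts: pp0:3 pp1:3 pp2:3

Answer: 3 3 3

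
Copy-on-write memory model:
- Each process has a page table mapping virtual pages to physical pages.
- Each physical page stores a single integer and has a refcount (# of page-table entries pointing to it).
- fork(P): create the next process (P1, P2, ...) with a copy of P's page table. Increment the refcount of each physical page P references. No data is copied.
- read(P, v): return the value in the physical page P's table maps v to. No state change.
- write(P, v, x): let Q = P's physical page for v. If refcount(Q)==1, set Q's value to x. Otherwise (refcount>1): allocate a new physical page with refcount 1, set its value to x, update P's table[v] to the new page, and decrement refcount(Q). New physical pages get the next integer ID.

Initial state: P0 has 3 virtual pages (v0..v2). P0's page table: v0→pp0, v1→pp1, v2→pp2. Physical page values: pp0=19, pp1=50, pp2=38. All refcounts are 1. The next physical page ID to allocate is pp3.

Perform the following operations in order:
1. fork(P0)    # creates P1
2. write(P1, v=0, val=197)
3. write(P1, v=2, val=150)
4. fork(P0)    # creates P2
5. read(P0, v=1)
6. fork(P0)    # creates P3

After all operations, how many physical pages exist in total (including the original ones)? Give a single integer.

Op 1: fork(P0) -> P1. 3 ppages; refcounts: pp0:2 pp1:2 pp2:2
Op 2: write(P1, v0, 197). refcount(pp0)=2>1 -> COPY to pp3. 4 ppages; refcounts: pp0:1 pp1:2 pp2:2 pp3:1
Op 3: write(P1, v2, 150). refcount(pp2)=2>1 -> COPY to pp4. 5 ppages; refcounts: pp0:1 pp1:2 pp2:1 pp3:1 pp4:1
Op 4: fork(P0) -> P2. 5 ppages; refcounts: pp0:2 pp1:3 pp2:2 pp3:1 pp4:1
Op 5: read(P0, v1) -> 50. No state change.
Op 6: fork(P0) -> P3. 5 ppages; refcounts: pp0:3 pp1:4 pp2:3 pp3:1 pp4:1

Answer: 5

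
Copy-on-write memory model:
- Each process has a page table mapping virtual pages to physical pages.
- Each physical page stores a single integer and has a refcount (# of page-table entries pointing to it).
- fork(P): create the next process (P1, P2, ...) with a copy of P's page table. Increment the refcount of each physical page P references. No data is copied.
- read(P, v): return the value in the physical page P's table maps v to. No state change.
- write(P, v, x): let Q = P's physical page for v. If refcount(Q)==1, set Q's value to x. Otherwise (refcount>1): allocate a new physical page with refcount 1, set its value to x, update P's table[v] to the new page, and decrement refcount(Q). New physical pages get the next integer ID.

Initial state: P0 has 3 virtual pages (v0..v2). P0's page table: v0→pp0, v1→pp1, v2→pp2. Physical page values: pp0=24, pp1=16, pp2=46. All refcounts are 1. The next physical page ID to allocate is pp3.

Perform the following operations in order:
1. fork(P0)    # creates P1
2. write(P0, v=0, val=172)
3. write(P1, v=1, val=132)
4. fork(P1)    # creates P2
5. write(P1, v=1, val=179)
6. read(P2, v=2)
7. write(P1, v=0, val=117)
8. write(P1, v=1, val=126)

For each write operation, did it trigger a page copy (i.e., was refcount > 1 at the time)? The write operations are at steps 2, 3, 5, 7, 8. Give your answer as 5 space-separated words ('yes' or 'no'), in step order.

Op 1: fork(P0) -> P1. 3 ppages; refcounts: pp0:2 pp1:2 pp2:2
Op 2: write(P0, v0, 172). refcount(pp0)=2>1 -> COPY to pp3. 4 ppages; refcounts: pp0:1 pp1:2 pp2:2 pp3:1
Op 3: write(P1, v1, 132). refcount(pp1)=2>1 -> COPY to pp4. 5 ppages; refcounts: pp0:1 pp1:1 pp2:2 pp3:1 pp4:1
Op 4: fork(P1) -> P2. 5 ppages; refcounts: pp0:2 pp1:1 pp2:3 pp3:1 pp4:2
Op 5: write(P1, v1, 179). refcount(pp4)=2>1 -> COPY to pp5. 6 ppages; refcounts: pp0:2 pp1:1 pp2:3 pp3:1 pp4:1 pp5:1
Op 6: read(P2, v2) -> 46. No state change.
Op 7: write(P1, v0, 117). refcount(pp0)=2>1 -> COPY to pp6. 7 ppages; refcounts: pp0:1 pp1:1 pp2:3 pp3:1 pp4:1 pp5:1 pp6:1
Op 8: write(P1, v1, 126). refcount(pp5)=1 -> write in place. 7 ppages; refcounts: pp0:1 pp1:1 pp2:3 pp3:1 pp4:1 pp5:1 pp6:1

yes yes yes yes no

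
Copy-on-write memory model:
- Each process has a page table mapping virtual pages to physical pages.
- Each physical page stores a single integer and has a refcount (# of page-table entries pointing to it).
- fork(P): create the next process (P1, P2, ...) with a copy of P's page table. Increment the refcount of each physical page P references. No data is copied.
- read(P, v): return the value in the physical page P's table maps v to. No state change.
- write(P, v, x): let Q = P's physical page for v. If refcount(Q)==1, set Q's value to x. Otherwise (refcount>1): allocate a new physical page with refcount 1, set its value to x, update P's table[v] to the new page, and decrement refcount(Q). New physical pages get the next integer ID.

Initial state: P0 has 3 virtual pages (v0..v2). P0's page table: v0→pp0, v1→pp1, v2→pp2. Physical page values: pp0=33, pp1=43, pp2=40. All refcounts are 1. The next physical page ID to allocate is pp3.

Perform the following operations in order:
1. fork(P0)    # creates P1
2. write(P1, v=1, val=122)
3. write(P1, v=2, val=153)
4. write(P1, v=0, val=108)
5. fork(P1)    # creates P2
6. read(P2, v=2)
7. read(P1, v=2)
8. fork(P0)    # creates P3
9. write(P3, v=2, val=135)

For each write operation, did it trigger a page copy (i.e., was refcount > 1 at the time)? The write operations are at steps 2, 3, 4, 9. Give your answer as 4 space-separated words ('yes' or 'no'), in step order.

Op 1: fork(P0) -> P1. 3 ppages; refcounts: pp0:2 pp1:2 pp2:2
Op 2: write(P1, v1, 122). refcount(pp1)=2>1 -> COPY to pp3. 4 ppages; refcounts: pp0:2 pp1:1 pp2:2 pp3:1
Op 3: write(P1, v2, 153). refcount(pp2)=2>1 -> COPY to pp4. 5 ppages; refcounts: pp0:2 pp1:1 pp2:1 pp3:1 pp4:1
Op 4: write(P1, v0, 108). refcount(pp0)=2>1 -> COPY to pp5. 6 ppages; refcounts: pp0:1 pp1:1 pp2:1 pp3:1 pp4:1 pp5:1
Op 5: fork(P1) -> P2. 6 ppages; refcounts: pp0:1 pp1:1 pp2:1 pp3:2 pp4:2 pp5:2
Op 6: read(P2, v2) -> 153. No state change.
Op 7: read(P1, v2) -> 153. No state change.
Op 8: fork(P0) -> P3. 6 ppages; refcounts: pp0:2 pp1:2 pp2:2 pp3:2 pp4:2 pp5:2
Op 9: write(P3, v2, 135). refcount(pp2)=2>1 -> COPY to pp6. 7 ppages; refcounts: pp0:2 pp1:2 pp2:1 pp3:2 pp4:2 pp5:2 pp6:1

yes yes yes yes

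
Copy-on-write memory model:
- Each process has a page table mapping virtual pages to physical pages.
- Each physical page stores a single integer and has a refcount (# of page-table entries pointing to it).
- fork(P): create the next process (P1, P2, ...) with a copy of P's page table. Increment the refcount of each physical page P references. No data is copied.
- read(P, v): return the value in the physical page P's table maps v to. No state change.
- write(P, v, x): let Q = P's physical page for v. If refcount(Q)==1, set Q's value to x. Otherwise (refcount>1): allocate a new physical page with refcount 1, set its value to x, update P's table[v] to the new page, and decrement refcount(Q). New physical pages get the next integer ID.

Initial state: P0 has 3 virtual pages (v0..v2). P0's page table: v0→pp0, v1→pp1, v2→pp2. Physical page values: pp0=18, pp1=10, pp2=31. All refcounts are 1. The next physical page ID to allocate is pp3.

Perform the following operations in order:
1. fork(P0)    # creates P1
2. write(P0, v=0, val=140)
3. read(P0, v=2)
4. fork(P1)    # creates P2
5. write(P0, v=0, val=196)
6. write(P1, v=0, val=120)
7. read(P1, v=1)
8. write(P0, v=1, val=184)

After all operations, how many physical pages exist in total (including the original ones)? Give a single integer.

Answer: 6

Derivation:
Op 1: fork(P0) -> P1. 3 ppages; refcounts: pp0:2 pp1:2 pp2:2
Op 2: write(P0, v0, 140). refcount(pp0)=2>1 -> COPY to pp3. 4 ppages; refcounts: pp0:1 pp1:2 pp2:2 pp3:1
Op 3: read(P0, v2) -> 31. No state change.
Op 4: fork(P1) -> P2. 4 ppages; refcounts: pp0:2 pp1:3 pp2:3 pp3:1
Op 5: write(P0, v0, 196). refcount(pp3)=1 -> write in place. 4 ppages; refcounts: pp0:2 pp1:3 pp2:3 pp3:1
Op 6: write(P1, v0, 120). refcount(pp0)=2>1 -> COPY to pp4. 5 ppages; refcounts: pp0:1 pp1:3 pp2:3 pp3:1 pp4:1
Op 7: read(P1, v1) -> 10. No state change.
Op 8: write(P0, v1, 184). refcount(pp1)=3>1 -> COPY to pp5. 6 ppages; refcounts: pp0:1 pp1:2 pp2:3 pp3:1 pp4:1 pp5:1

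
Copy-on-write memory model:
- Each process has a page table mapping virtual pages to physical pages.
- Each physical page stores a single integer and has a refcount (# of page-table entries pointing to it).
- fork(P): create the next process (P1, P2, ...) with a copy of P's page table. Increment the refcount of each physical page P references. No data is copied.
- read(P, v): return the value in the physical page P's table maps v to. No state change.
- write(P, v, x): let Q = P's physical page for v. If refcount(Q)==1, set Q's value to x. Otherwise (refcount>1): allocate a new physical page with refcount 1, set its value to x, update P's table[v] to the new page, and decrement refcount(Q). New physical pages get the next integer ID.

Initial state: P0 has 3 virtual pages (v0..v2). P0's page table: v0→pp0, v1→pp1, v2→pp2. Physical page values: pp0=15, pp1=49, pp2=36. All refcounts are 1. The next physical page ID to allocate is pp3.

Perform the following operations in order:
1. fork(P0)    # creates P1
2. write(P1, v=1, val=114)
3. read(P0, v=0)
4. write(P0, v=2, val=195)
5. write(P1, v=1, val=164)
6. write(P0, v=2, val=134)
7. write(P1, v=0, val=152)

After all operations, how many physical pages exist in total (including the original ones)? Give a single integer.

Answer: 6

Derivation:
Op 1: fork(P0) -> P1. 3 ppages; refcounts: pp0:2 pp1:2 pp2:2
Op 2: write(P1, v1, 114). refcount(pp1)=2>1 -> COPY to pp3. 4 ppages; refcounts: pp0:2 pp1:1 pp2:2 pp3:1
Op 3: read(P0, v0) -> 15. No state change.
Op 4: write(P0, v2, 195). refcount(pp2)=2>1 -> COPY to pp4. 5 ppages; refcounts: pp0:2 pp1:1 pp2:1 pp3:1 pp4:1
Op 5: write(P1, v1, 164). refcount(pp3)=1 -> write in place. 5 ppages; refcounts: pp0:2 pp1:1 pp2:1 pp3:1 pp4:1
Op 6: write(P0, v2, 134). refcount(pp4)=1 -> write in place. 5 ppages; refcounts: pp0:2 pp1:1 pp2:1 pp3:1 pp4:1
Op 7: write(P1, v0, 152). refcount(pp0)=2>1 -> COPY to pp5. 6 ppages; refcounts: pp0:1 pp1:1 pp2:1 pp3:1 pp4:1 pp5:1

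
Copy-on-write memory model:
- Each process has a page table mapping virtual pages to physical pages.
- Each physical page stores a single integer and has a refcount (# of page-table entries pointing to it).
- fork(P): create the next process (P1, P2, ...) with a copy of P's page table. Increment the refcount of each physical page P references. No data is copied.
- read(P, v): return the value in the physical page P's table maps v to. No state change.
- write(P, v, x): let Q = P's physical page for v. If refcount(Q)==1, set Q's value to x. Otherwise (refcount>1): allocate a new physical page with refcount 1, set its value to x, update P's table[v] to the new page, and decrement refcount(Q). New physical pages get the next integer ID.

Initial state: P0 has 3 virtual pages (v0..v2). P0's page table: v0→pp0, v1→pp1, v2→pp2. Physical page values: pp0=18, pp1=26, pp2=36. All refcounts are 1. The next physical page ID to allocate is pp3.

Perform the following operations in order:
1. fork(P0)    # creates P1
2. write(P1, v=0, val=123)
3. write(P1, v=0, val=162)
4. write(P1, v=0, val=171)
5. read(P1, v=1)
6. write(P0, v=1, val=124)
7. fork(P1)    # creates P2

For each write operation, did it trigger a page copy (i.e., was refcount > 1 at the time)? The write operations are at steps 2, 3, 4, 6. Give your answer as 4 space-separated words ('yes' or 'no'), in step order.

Op 1: fork(P0) -> P1. 3 ppages; refcounts: pp0:2 pp1:2 pp2:2
Op 2: write(P1, v0, 123). refcount(pp0)=2>1 -> COPY to pp3. 4 ppages; refcounts: pp0:1 pp1:2 pp2:2 pp3:1
Op 3: write(P1, v0, 162). refcount(pp3)=1 -> write in place. 4 ppages; refcounts: pp0:1 pp1:2 pp2:2 pp3:1
Op 4: write(P1, v0, 171). refcount(pp3)=1 -> write in place. 4 ppages; refcounts: pp0:1 pp1:2 pp2:2 pp3:1
Op 5: read(P1, v1) -> 26. No state change.
Op 6: write(P0, v1, 124). refcount(pp1)=2>1 -> COPY to pp4. 5 ppages; refcounts: pp0:1 pp1:1 pp2:2 pp3:1 pp4:1
Op 7: fork(P1) -> P2. 5 ppages; refcounts: pp0:1 pp1:2 pp2:3 pp3:2 pp4:1

yes no no yes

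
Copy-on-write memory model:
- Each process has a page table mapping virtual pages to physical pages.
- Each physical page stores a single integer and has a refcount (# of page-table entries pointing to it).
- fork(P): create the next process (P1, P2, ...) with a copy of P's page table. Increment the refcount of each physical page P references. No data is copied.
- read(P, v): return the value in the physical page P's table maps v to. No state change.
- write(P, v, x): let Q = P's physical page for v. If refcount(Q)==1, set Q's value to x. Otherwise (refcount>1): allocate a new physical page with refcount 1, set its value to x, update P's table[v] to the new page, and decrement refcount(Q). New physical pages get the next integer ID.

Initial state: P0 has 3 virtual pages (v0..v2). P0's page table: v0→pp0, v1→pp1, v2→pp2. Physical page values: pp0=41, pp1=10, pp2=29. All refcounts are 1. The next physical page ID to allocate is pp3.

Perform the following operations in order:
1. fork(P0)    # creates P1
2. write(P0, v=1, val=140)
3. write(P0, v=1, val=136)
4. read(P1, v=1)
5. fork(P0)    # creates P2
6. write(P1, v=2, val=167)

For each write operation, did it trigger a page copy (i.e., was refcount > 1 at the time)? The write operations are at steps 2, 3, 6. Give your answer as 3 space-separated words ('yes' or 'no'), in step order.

Op 1: fork(P0) -> P1. 3 ppages; refcounts: pp0:2 pp1:2 pp2:2
Op 2: write(P0, v1, 140). refcount(pp1)=2>1 -> COPY to pp3. 4 ppages; refcounts: pp0:2 pp1:1 pp2:2 pp3:1
Op 3: write(P0, v1, 136). refcount(pp3)=1 -> write in place. 4 ppages; refcounts: pp0:2 pp1:1 pp2:2 pp3:1
Op 4: read(P1, v1) -> 10. No state change.
Op 5: fork(P0) -> P2. 4 ppages; refcounts: pp0:3 pp1:1 pp2:3 pp3:2
Op 6: write(P1, v2, 167). refcount(pp2)=3>1 -> COPY to pp4. 5 ppages; refcounts: pp0:3 pp1:1 pp2:2 pp3:2 pp4:1

yes no yes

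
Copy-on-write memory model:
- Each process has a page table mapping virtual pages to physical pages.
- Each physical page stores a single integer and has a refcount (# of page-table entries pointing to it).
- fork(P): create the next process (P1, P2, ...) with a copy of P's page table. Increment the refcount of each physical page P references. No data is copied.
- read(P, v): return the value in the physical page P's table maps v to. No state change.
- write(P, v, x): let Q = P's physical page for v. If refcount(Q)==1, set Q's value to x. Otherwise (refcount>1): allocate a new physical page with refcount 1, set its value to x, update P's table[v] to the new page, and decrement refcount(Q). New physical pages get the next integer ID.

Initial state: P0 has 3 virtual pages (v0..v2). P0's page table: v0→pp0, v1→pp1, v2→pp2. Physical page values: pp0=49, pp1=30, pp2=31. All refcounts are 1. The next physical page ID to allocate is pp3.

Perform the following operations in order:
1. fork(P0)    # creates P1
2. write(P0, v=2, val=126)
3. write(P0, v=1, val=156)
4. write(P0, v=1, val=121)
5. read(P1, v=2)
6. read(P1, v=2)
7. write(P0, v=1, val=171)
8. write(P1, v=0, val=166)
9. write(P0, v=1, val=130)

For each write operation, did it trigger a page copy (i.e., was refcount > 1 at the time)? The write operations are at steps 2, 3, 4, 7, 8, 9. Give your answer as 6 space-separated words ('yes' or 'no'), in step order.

Op 1: fork(P0) -> P1. 3 ppages; refcounts: pp0:2 pp1:2 pp2:2
Op 2: write(P0, v2, 126). refcount(pp2)=2>1 -> COPY to pp3. 4 ppages; refcounts: pp0:2 pp1:2 pp2:1 pp3:1
Op 3: write(P0, v1, 156). refcount(pp1)=2>1 -> COPY to pp4. 5 ppages; refcounts: pp0:2 pp1:1 pp2:1 pp3:1 pp4:1
Op 4: write(P0, v1, 121). refcount(pp4)=1 -> write in place. 5 ppages; refcounts: pp0:2 pp1:1 pp2:1 pp3:1 pp4:1
Op 5: read(P1, v2) -> 31. No state change.
Op 6: read(P1, v2) -> 31. No state change.
Op 7: write(P0, v1, 171). refcount(pp4)=1 -> write in place. 5 ppages; refcounts: pp0:2 pp1:1 pp2:1 pp3:1 pp4:1
Op 8: write(P1, v0, 166). refcount(pp0)=2>1 -> COPY to pp5. 6 ppages; refcounts: pp0:1 pp1:1 pp2:1 pp3:1 pp4:1 pp5:1
Op 9: write(P0, v1, 130). refcount(pp4)=1 -> write in place. 6 ppages; refcounts: pp0:1 pp1:1 pp2:1 pp3:1 pp4:1 pp5:1

yes yes no no yes no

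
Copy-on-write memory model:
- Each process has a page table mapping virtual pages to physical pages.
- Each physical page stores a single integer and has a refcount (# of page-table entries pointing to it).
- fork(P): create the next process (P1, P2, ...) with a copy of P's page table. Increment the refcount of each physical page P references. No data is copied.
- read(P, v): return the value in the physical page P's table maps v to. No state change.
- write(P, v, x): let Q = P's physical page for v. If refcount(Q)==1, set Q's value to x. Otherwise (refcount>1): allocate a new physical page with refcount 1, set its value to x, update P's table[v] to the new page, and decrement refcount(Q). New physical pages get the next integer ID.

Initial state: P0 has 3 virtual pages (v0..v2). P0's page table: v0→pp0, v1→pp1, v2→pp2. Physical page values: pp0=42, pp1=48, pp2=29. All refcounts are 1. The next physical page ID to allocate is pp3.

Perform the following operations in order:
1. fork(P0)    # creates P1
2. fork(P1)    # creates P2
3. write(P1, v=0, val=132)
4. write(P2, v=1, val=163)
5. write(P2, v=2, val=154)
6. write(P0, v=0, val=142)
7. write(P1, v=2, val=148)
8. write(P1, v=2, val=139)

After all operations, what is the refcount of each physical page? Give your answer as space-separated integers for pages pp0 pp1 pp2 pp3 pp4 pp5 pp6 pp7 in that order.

Op 1: fork(P0) -> P1. 3 ppages; refcounts: pp0:2 pp1:2 pp2:2
Op 2: fork(P1) -> P2. 3 ppages; refcounts: pp0:3 pp1:3 pp2:3
Op 3: write(P1, v0, 132). refcount(pp0)=3>1 -> COPY to pp3. 4 ppages; refcounts: pp0:2 pp1:3 pp2:3 pp3:1
Op 4: write(P2, v1, 163). refcount(pp1)=3>1 -> COPY to pp4. 5 ppages; refcounts: pp0:2 pp1:2 pp2:3 pp3:1 pp4:1
Op 5: write(P2, v2, 154). refcount(pp2)=3>1 -> COPY to pp5. 6 ppages; refcounts: pp0:2 pp1:2 pp2:2 pp3:1 pp4:1 pp5:1
Op 6: write(P0, v0, 142). refcount(pp0)=2>1 -> COPY to pp6. 7 ppages; refcounts: pp0:1 pp1:2 pp2:2 pp3:1 pp4:1 pp5:1 pp6:1
Op 7: write(P1, v2, 148). refcount(pp2)=2>1 -> COPY to pp7. 8 ppages; refcounts: pp0:1 pp1:2 pp2:1 pp3:1 pp4:1 pp5:1 pp6:1 pp7:1
Op 8: write(P1, v2, 139). refcount(pp7)=1 -> write in place. 8 ppages; refcounts: pp0:1 pp1:2 pp2:1 pp3:1 pp4:1 pp5:1 pp6:1 pp7:1

Answer: 1 2 1 1 1 1 1 1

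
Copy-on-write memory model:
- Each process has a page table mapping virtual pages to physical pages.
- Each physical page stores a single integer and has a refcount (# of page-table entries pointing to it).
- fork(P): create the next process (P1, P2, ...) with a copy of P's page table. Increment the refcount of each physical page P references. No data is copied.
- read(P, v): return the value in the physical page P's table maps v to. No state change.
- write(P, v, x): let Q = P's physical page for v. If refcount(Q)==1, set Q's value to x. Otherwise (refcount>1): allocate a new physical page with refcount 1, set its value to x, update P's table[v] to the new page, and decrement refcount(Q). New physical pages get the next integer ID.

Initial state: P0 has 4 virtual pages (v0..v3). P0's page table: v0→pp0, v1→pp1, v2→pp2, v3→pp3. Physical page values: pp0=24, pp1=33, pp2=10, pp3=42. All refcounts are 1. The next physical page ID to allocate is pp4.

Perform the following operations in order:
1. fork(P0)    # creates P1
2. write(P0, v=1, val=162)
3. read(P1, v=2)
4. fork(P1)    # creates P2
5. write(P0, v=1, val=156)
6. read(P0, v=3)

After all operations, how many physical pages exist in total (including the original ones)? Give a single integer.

Op 1: fork(P0) -> P1. 4 ppages; refcounts: pp0:2 pp1:2 pp2:2 pp3:2
Op 2: write(P0, v1, 162). refcount(pp1)=2>1 -> COPY to pp4. 5 ppages; refcounts: pp0:2 pp1:1 pp2:2 pp3:2 pp4:1
Op 3: read(P1, v2) -> 10. No state change.
Op 4: fork(P1) -> P2. 5 ppages; refcounts: pp0:3 pp1:2 pp2:3 pp3:3 pp4:1
Op 5: write(P0, v1, 156). refcount(pp4)=1 -> write in place. 5 ppages; refcounts: pp0:3 pp1:2 pp2:3 pp3:3 pp4:1
Op 6: read(P0, v3) -> 42. No state change.

Answer: 5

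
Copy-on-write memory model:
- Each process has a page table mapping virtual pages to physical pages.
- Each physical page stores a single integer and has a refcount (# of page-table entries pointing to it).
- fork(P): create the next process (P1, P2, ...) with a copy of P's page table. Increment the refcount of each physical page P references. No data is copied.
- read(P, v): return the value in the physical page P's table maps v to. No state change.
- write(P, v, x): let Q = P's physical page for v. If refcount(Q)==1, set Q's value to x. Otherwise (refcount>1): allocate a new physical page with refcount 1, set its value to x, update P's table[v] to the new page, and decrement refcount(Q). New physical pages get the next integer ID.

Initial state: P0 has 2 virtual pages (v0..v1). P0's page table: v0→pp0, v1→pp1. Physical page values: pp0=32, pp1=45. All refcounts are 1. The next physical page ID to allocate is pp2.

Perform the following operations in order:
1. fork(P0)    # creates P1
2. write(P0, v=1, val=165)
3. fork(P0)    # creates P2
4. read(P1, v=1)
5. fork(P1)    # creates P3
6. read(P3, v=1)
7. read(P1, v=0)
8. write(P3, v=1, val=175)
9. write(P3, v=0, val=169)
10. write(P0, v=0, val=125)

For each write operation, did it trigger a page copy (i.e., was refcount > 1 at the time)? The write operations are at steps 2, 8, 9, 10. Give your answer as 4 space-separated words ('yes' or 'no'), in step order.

Op 1: fork(P0) -> P1. 2 ppages; refcounts: pp0:2 pp1:2
Op 2: write(P0, v1, 165). refcount(pp1)=2>1 -> COPY to pp2. 3 ppages; refcounts: pp0:2 pp1:1 pp2:1
Op 3: fork(P0) -> P2. 3 ppages; refcounts: pp0:3 pp1:1 pp2:2
Op 4: read(P1, v1) -> 45. No state change.
Op 5: fork(P1) -> P3. 3 ppages; refcounts: pp0:4 pp1:2 pp2:2
Op 6: read(P3, v1) -> 45. No state change.
Op 7: read(P1, v0) -> 32. No state change.
Op 8: write(P3, v1, 175). refcount(pp1)=2>1 -> COPY to pp3. 4 ppages; refcounts: pp0:4 pp1:1 pp2:2 pp3:1
Op 9: write(P3, v0, 169). refcount(pp0)=4>1 -> COPY to pp4. 5 ppages; refcounts: pp0:3 pp1:1 pp2:2 pp3:1 pp4:1
Op 10: write(P0, v0, 125). refcount(pp0)=3>1 -> COPY to pp5. 6 ppages; refcounts: pp0:2 pp1:1 pp2:2 pp3:1 pp4:1 pp5:1

yes yes yes yes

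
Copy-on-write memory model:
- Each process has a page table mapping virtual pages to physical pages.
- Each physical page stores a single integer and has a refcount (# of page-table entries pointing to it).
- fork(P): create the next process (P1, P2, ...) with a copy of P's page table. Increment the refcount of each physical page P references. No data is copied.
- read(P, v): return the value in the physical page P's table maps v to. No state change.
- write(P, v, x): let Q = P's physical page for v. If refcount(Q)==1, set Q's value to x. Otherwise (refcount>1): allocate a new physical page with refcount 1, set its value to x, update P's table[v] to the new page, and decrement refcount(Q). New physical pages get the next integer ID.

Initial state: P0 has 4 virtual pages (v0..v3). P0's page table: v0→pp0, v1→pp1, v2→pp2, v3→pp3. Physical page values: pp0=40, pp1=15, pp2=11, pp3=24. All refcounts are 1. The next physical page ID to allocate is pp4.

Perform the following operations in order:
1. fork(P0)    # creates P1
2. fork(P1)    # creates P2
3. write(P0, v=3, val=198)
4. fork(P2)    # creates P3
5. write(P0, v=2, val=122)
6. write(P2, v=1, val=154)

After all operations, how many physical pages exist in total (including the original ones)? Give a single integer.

Op 1: fork(P0) -> P1. 4 ppages; refcounts: pp0:2 pp1:2 pp2:2 pp3:2
Op 2: fork(P1) -> P2. 4 ppages; refcounts: pp0:3 pp1:3 pp2:3 pp3:3
Op 3: write(P0, v3, 198). refcount(pp3)=3>1 -> COPY to pp4. 5 ppages; refcounts: pp0:3 pp1:3 pp2:3 pp3:2 pp4:1
Op 4: fork(P2) -> P3. 5 ppages; refcounts: pp0:4 pp1:4 pp2:4 pp3:3 pp4:1
Op 5: write(P0, v2, 122). refcount(pp2)=4>1 -> COPY to pp5. 6 ppages; refcounts: pp0:4 pp1:4 pp2:3 pp3:3 pp4:1 pp5:1
Op 6: write(P2, v1, 154). refcount(pp1)=4>1 -> COPY to pp6. 7 ppages; refcounts: pp0:4 pp1:3 pp2:3 pp3:3 pp4:1 pp5:1 pp6:1

Answer: 7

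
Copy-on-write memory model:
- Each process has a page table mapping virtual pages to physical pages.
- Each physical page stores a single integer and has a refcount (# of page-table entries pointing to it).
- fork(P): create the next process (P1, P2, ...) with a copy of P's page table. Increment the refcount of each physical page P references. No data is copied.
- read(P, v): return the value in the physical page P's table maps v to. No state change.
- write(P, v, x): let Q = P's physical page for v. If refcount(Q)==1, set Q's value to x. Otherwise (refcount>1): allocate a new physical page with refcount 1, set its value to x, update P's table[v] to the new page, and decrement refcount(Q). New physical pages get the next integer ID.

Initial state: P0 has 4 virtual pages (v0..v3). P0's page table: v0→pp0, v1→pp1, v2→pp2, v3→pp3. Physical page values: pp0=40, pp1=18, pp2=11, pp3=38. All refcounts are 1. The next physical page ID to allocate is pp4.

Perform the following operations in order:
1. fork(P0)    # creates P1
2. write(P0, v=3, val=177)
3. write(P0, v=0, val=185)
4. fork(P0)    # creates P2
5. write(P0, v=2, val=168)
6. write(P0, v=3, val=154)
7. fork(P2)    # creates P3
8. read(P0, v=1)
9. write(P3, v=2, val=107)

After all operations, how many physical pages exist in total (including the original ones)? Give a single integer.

Op 1: fork(P0) -> P1. 4 ppages; refcounts: pp0:2 pp1:2 pp2:2 pp3:2
Op 2: write(P0, v3, 177). refcount(pp3)=2>1 -> COPY to pp4. 5 ppages; refcounts: pp0:2 pp1:2 pp2:2 pp3:1 pp4:1
Op 3: write(P0, v0, 185). refcount(pp0)=2>1 -> COPY to pp5. 6 ppages; refcounts: pp0:1 pp1:2 pp2:2 pp3:1 pp4:1 pp5:1
Op 4: fork(P0) -> P2. 6 ppages; refcounts: pp0:1 pp1:3 pp2:3 pp3:1 pp4:2 pp5:2
Op 5: write(P0, v2, 168). refcount(pp2)=3>1 -> COPY to pp6. 7 ppages; refcounts: pp0:1 pp1:3 pp2:2 pp3:1 pp4:2 pp5:2 pp6:1
Op 6: write(P0, v3, 154). refcount(pp4)=2>1 -> COPY to pp7. 8 ppages; refcounts: pp0:1 pp1:3 pp2:2 pp3:1 pp4:1 pp5:2 pp6:1 pp7:1
Op 7: fork(P2) -> P3. 8 ppages; refcounts: pp0:1 pp1:4 pp2:3 pp3:1 pp4:2 pp5:3 pp6:1 pp7:1
Op 8: read(P0, v1) -> 18. No state change.
Op 9: write(P3, v2, 107). refcount(pp2)=3>1 -> COPY to pp8. 9 ppages; refcounts: pp0:1 pp1:4 pp2:2 pp3:1 pp4:2 pp5:3 pp6:1 pp7:1 pp8:1

Answer: 9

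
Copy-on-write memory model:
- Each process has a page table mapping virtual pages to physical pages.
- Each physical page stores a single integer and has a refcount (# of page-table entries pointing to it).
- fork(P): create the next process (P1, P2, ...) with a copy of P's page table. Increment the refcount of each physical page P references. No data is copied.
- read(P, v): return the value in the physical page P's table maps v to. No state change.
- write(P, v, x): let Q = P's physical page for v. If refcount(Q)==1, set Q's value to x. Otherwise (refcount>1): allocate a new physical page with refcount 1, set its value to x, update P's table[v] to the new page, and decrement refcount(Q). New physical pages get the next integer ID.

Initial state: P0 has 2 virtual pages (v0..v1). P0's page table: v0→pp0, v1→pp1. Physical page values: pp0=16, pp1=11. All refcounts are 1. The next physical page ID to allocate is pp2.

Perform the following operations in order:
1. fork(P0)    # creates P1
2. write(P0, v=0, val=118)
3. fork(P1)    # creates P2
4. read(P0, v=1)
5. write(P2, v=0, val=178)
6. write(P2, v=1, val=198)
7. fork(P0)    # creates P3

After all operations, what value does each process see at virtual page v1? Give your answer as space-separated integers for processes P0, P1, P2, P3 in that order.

Op 1: fork(P0) -> P1. 2 ppages; refcounts: pp0:2 pp1:2
Op 2: write(P0, v0, 118). refcount(pp0)=2>1 -> COPY to pp2. 3 ppages; refcounts: pp0:1 pp1:2 pp2:1
Op 3: fork(P1) -> P2. 3 ppages; refcounts: pp0:2 pp1:3 pp2:1
Op 4: read(P0, v1) -> 11. No state change.
Op 5: write(P2, v0, 178). refcount(pp0)=2>1 -> COPY to pp3. 4 ppages; refcounts: pp0:1 pp1:3 pp2:1 pp3:1
Op 6: write(P2, v1, 198). refcount(pp1)=3>1 -> COPY to pp4. 5 ppages; refcounts: pp0:1 pp1:2 pp2:1 pp3:1 pp4:1
Op 7: fork(P0) -> P3. 5 ppages; refcounts: pp0:1 pp1:3 pp2:2 pp3:1 pp4:1
P0: v1 -> pp1 = 11
P1: v1 -> pp1 = 11
P2: v1 -> pp4 = 198
P3: v1 -> pp1 = 11

Answer: 11 11 198 11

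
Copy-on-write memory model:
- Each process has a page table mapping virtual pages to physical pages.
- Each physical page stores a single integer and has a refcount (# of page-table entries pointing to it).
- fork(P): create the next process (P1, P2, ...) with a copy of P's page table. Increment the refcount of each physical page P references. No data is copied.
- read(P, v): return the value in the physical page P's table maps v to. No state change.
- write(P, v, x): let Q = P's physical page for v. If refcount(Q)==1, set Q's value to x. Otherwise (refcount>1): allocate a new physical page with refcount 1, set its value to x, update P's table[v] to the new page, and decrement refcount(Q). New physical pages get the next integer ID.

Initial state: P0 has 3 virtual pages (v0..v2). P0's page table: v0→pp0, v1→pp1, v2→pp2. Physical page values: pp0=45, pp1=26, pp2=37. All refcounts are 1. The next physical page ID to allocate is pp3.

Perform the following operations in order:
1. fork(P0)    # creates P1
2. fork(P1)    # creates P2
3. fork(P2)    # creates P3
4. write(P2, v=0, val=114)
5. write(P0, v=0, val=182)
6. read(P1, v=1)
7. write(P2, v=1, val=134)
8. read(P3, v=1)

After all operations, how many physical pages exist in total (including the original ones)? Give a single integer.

Op 1: fork(P0) -> P1. 3 ppages; refcounts: pp0:2 pp1:2 pp2:2
Op 2: fork(P1) -> P2. 3 ppages; refcounts: pp0:3 pp1:3 pp2:3
Op 3: fork(P2) -> P3. 3 ppages; refcounts: pp0:4 pp1:4 pp2:4
Op 4: write(P2, v0, 114). refcount(pp0)=4>1 -> COPY to pp3. 4 ppages; refcounts: pp0:3 pp1:4 pp2:4 pp3:1
Op 5: write(P0, v0, 182). refcount(pp0)=3>1 -> COPY to pp4. 5 ppages; refcounts: pp0:2 pp1:4 pp2:4 pp3:1 pp4:1
Op 6: read(P1, v1) -> 26. No state change.
Op 7: write(P2, v1, 134). refcount(pp1)=4>1 -> COPY to pp5. 6 ppages; refcounts: pp0:2 pp1:3 pp2:4 pp3:1 pp4:1 pp5:1
Op 8: read(P3, v1) -> 26. No state change.

Answer: 6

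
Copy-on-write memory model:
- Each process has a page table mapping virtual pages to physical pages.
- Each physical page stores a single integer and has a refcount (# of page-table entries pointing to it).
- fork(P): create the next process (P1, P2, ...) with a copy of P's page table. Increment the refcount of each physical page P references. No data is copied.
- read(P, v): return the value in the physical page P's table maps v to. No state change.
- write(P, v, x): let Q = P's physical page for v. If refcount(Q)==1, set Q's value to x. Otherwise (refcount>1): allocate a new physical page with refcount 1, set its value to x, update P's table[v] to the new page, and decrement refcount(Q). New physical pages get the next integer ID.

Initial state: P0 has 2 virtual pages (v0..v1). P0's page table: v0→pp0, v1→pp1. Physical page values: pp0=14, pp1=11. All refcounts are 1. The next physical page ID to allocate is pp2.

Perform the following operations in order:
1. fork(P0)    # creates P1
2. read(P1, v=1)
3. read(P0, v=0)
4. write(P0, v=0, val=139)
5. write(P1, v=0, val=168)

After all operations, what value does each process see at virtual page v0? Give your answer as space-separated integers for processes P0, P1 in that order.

Op 1: fork(P0) -> P1. 2 ppages; refcounts: pp0:2 pp1:2
Op 2: read(P1, v1) -> 11. No state change.
Op 3: read(P0, v0) -> 14. No state change.
Op 4: write(P0, v0, 139). refcount(pp0)=2>1 -> COPY to pp2. 3 ppages; refcounts: pp0:1 pp1:2 pp2:1
Op 5: write(P1, v0, 168). refcount(pp0)=1 -> write in place. 3 ppages; refcounts: pp0:1 pp1:2 pp2:1
P0: v0 -> pp2 = 139
P1: v0 -> pp0 = 168

Answer: 139 168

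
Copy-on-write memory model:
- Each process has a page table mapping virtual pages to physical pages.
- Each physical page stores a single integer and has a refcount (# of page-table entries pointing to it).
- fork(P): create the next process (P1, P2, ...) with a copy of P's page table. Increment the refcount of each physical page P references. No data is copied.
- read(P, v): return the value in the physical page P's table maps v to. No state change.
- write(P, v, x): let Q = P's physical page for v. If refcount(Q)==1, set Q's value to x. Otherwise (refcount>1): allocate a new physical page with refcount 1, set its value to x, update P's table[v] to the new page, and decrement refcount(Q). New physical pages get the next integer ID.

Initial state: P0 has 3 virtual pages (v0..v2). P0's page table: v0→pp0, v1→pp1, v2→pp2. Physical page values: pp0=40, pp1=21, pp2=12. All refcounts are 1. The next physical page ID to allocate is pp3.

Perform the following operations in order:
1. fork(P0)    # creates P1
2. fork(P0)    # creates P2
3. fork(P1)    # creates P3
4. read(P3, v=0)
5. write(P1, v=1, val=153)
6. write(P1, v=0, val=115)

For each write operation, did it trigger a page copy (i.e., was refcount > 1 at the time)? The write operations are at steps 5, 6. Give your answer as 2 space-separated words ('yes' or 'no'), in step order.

Op 1: fork(P0) -> P1. 3 ppages; refcounts: pp0:2 pp1:2 pp2:2
Op 2: fork(P0) -> P2. 3 ppages; refcounts: pp0:3 pp1:3 pp2:3
Op 3: fork(P1) -> P3. 3 ppages; refcounts: pp0:4 pp1:4 pp2:4
Op 4: read(P3, v0) -> 40. No state change.
Op 5: write(P1, v1, 153). refcount(pp1)=4>1 -> COPY to pp3. 4 ppages; refcounts: pp0:4 pp1:3 pp2:4 pp3:1
Op 6: write(P1, v0, 115). refcount(pp0)=4>1 -> COPY to pp4. 5 ppages; refcounts: pp0:3 pp1:3 pp2:4 pp3:1 pp4:1

yes yes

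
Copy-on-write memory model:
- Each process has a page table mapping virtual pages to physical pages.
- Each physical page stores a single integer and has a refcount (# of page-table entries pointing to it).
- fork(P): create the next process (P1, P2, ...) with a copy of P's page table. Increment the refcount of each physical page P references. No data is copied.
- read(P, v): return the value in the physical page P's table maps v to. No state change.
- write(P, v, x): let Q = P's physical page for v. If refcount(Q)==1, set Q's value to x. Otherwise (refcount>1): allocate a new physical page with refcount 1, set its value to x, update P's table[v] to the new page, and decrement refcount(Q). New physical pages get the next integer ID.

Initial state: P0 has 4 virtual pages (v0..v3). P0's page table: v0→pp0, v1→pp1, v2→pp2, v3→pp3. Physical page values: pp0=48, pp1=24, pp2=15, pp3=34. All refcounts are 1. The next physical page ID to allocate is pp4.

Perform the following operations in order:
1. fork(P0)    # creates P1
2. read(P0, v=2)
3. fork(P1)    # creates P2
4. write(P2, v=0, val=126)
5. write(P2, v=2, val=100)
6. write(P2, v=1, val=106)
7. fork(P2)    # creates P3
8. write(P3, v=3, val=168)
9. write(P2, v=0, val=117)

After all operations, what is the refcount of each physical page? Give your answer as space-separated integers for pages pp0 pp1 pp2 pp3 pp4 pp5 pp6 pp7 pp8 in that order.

Op 1: fork(P0) -> P1. 4 ppages; refcounts: pp0:2 pp1:2 pp2:2 pp3:2
Op 2: read(P0, v2) -> 15. No state change.
Op 3: fork(P1) -> P2. 4 ppages; refcounts: pp0:3 pp1:3 pp2:3 pp3:3
Op 4: write(P2, v0, 126). refcount(pp0)=3>1 -> COPY to pp4. 5 ppages; refcounts: pp0:2 pp1:3 pp2:3 pp3:3 pp4:1
Op 5: write(P2, v2, 100). refcount(pp2)=3>1 -> COPY to pp5. 6 ppages; refcounts: pp0:2 pp1:3 pp2:2 pp3:3 pp4:1 pp5:1
Op 6: write(P2, v1, 106). refcount(pp1)=3>1 -> COPY to pp6. 7 ppages; refcounts: pp0:2 pp1:2 pp2:2 pp3:3 pp4:1 pp5:1 pp6:1
Op 7: fork(P2) -> P3. 7 ppages; refcounts: pp0:2 pp1:2 pp2:2 pp3:4 pp4:2 pp5:2 pp6:2
Op 8: write(P3, v3, 168). refcount(pp3)=4>1 -> COPY to pp7. 8 ppages; refcounts: pp0:2 pp1:2 pp2:2 pp3:3 pp4:2 pp5:2 pp6:2 pp7:1
Op 9: write(P2, v0, 117). refcount(pp4)=2>1 -> COPY to pp8. 9 ppages; refcounts: pp0:2 pp1:2 pp2:2 pp3:3 pp4:1 pp5:2 pp6:2 pp7:1 pp8:1

Answer: 2 2 2 3 1 2 2 1 1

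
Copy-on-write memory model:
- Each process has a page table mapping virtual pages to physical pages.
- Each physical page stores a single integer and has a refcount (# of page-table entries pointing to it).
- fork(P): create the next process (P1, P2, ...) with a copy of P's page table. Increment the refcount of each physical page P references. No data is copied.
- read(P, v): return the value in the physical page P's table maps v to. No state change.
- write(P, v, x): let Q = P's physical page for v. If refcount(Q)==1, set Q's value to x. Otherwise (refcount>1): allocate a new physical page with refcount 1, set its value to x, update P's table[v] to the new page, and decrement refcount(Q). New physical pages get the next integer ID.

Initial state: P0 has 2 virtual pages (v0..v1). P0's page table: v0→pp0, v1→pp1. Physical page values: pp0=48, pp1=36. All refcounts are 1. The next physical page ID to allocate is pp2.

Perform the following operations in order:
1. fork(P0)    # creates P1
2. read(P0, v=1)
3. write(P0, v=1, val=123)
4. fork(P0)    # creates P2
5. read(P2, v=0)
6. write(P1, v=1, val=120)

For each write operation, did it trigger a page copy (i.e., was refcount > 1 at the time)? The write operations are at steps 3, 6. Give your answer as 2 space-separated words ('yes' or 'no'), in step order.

Op 1: fork(P0) -> P1. 2 ppages; refcounts: pp0:2 pp1:2
Op 2: read(P0, v1) -> 36. No state change.
Op 3: write(P0, v1, 123). refcount(pp1)=2>1 -> COPY to pp2. 3 ppages; refcounts: pp0:2 pp1:1 pp2:1
Op 4: fork(P0) -> P2. 3 ppages; refcounts: pp0:3 pp1:1 pp2:2
Op 5: read(P2, v0) -> 48. No state change.
Op 6: write(P1, v1, 120). refcount(pp1)=1 -> write in place. 3 ppages; refcounts: pp0:3 pp1:1 pp2:2

yes no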